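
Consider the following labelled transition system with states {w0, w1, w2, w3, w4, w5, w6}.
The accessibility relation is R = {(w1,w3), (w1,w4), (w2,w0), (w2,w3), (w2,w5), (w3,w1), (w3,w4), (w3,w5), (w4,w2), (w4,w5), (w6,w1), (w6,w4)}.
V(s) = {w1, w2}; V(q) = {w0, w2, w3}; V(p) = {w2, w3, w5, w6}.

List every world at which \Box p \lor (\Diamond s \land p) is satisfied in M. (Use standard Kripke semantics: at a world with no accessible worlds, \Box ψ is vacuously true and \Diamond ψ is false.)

Recall that \Box ψ holds at a world iff ψ holds at every accessible world, and \Diamond ψ holds iff ψ holds at some accessible world.
Let φ = \Box p \lor (\Diamond s \land p). Evaluate φ at each world:
  w0 (successors ∅): φ is true.
  w1 (successors {w3, w4}): φ is false.
  w2 (successors {w0, w3, w5}): φ is false.
  w3 (successors {w1, w4, w5}): φ is true.
  w4 (successors {w2, w5}): φ is true.
  w5 (successors ∅): φ is true.
  w6 (successors {w1, w4}): φ is true.
For instance, at w2:
  At w2: \Box p is false, \Diamond s \land p is false, so \Box p \lor (\Diamond s \land p) is false.
    At w2: \Box p requires p at every successor {w0, w3, w5}.
      p fails at w0, so \Box p is false at w2.
    At w2: \Diamond s is false, p is true, so \Diamond s \land p is false.
      At w2: \Diamond s requires s at some successor in {w0, w3, w5}.
        At w0: s is false.
        At w3: s is false.
        At w5: s is false.
      So \Diamond s is false at w2.
Satisfying worlds: {w0, w3, w4, w5, w6}

w0, w3, w4, w5, w6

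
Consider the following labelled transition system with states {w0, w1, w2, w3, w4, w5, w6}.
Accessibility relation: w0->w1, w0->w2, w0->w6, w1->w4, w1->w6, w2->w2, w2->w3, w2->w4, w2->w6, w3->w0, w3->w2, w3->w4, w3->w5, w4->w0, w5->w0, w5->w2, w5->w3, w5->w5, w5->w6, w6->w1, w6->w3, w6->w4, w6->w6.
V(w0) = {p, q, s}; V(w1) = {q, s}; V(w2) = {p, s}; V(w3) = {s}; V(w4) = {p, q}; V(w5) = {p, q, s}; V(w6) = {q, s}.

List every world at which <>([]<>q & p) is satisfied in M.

Recall that []ψ holds at a world iff ψ holds at every accessible world, and <>ψ holds iff ψ holds at some accessible world.
Let φ = <>([]<>q & p). Evaluate φ at each world:
  w0 (successors {w1, w2, w6}): φ is true.
  w1 (successors {w4, w6}): φ is true.
  w2 (successors {w2, w3, w4, w6}): φ is true.
  w3 (successors {w0, w2, w4, w5}): φ is true.
  w4 (successors {w0}): φ is true.
  w5 (successors {w0, w2, w3, w5, w6}): φ is true.
  w6 (successors {w1, w3, w4, w6}): φ is true.
For instance, at w4:
  At w4: <>([]<>q & p) requires []<>q & p at some successor in {w0}.
    []<>q & p holds at w0, so <>([]<>q & p) is true at w4.
      At w0: []<>q is true, p is true, so []<>q & p is true.
Satisfying worlds: {w0, w1, w2, w3, w4, w5, w6}

w0, w1, w2, w3, w4, w5, w6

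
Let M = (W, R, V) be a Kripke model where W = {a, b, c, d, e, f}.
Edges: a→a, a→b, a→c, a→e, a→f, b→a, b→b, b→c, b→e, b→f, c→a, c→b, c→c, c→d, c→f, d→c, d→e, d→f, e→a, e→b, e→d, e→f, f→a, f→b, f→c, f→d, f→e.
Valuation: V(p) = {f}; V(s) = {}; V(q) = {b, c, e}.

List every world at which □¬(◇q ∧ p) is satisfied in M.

f

Recall that □ψ holds at a world iff ψ holds at every accessible world, and ◇ψ holds iff ψ holds at some accessible world.
Let φ = □¬(◇q ∧ p). Evaluate φ at each world:
  a (successors {a, b, c, e, f}): φ is false.
  b (successors {a, b, c, e, f}): φ is false.
  c (successors {a, b, c, d, f}): φ is false.
  d (successors {c, e, f}): φ is false.
  e (successors {a, b, d, f}): φ is false.
  f (successors {a, b, c, d, e}): φ is true.
For instance, at f:
  At f: □¬(◇q ∧ p) requires ¬(◇q ∧ p) at every successor {a, b, c, d, e}.
    At a: ¬(◇q ∧ p) is true.
    At b: ¬(◇q ∧ p) is true.
    At c: ¬(◇q ∧ p) is true.
    At d: ¬(◇q ∧ p) is true.
    At e: ¬(◇q ∧ p) is true.
  So □¬(◇q ∧ p) is true at f.
Satisfying worlds: {f}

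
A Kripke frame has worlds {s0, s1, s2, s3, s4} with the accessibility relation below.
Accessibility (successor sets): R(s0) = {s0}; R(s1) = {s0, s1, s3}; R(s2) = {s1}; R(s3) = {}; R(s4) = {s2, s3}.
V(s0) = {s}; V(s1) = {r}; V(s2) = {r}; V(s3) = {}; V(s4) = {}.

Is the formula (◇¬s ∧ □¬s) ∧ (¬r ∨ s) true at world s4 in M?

Yes

Recall that □ψ holds at a world iff ψ holds at every accessible world, and ◇ψ holds iff ψ holds at some accessible world.
At s4: ◇¬s ∧ □¬s is true, ¬r ∨ s is true, so (◇¬s ∧ □¬s) ∧ (¬r ∨ s) is true.
  At s4: ◇¬s is true, □¬s is true, so ◇¬s ∧ □¬s is true.
    At s4: ◇¬s requires ¬s at some successor in {s2, s3}.
      ¬s holds at s2, so ◇¬s is true at s4.
    At s4: □¬s requires ¬s at every successor {s2, s3}.
      At s2: ¬s is true.
      At s3: ¬s is true.
    So □¬s is true at s4.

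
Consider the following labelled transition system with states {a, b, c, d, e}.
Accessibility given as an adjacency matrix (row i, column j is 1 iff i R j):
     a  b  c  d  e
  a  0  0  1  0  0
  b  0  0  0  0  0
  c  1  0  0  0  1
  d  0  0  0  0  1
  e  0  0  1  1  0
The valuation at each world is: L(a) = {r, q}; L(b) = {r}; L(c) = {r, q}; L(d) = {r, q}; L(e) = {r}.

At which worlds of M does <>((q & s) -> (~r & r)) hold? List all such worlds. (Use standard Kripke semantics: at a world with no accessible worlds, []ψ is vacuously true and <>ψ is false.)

Let φ = <>((q & s) -> (~r & r)). Evaluate φ at each world:
  a (successors {c}): φ is true.
  b (successors ∅): φ is false.
  c (successors {a, e}): φ is true.
  d (successors {e}): φ is true.
  e (successors {c, d}): φ is true.
For instance, at a:
  At a: <>((q & s) -> (~r & r)) requires (q & s) -> (~r & r) at some successor in {c}.
    (q & s) -> (~r & r) holds at c, so <>((q & s) -> (~r & r)) is true at a.
Satisfying worlds: {a, c, d, e}

a, c, d, e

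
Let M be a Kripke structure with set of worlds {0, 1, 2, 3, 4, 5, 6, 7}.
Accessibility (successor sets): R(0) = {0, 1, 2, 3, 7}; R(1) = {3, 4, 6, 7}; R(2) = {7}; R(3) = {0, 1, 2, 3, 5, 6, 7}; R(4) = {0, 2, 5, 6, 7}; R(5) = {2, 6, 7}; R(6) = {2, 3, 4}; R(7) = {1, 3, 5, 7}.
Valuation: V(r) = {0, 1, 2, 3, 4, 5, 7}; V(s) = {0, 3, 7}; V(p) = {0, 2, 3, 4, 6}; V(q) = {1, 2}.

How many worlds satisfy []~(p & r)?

Let φ = []~(p & r). Evaluate φ at each world:
  0 (successors {0, 1, 2, 3, 7}): φ is false.
  1 (successors {3, 4, 6, 7}): φ is false.
  2 (successors {7}): φ is true.
  3 (successors {0, 1, 2, 3, 5, 6, 7}): φ is false.
  4 (successors {0, 2, 5, 6, 7}): φ is false.
  5 (successors {2, 6, 7}): φ is false.
  6 (successors {2, 3, 4}): φ is false.
  7 (successors {1, 3, 5, 7}): φ is false.
For instance, at 6:
  At 6: []~(p & r) requires ~(p & r) at every successor {2, 3, 4}.
    ~(p & r) fails at 2, so []~(p & r) is false at 6.
Satisfying worlds: {2}

1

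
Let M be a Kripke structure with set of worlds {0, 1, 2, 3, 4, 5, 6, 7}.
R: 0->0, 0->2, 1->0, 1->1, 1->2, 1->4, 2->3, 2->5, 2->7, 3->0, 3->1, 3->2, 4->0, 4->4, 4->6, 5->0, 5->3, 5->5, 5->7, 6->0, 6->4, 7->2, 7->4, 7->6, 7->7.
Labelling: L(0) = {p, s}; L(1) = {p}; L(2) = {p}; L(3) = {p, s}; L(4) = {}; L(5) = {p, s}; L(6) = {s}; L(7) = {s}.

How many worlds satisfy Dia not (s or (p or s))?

Let φ = Dia not (s or (p or s)). Evaluate φ at each world:
  0 (successors {0, 2}): φ is false.
  1 (successors {0, 1, 2, 4}): φ is true.
  2 (successors {3, 5, 7}): φ is false.
  3 (successors {0, 1, 2}): φ is false.
  4 (successors {0, 4, 6}): φ is true.
  5 (successors {0, 3, 5, 7}): φ is false.
  6 (successors {0, 4}): φ is true.
  7 (successors {2, 4, 6, 7}): φ is true.
For instance, at 1:
  At 1: Dia not (s or (p or s)) requires not (s or (p or s)) at some successor in {0, 1, 2, 4}.
    not (s or (p or s)) holds at 4, so Dia not (s or (p or s)) is true at 1.
Satisfying worlds: {1, 4, 6, 7}

4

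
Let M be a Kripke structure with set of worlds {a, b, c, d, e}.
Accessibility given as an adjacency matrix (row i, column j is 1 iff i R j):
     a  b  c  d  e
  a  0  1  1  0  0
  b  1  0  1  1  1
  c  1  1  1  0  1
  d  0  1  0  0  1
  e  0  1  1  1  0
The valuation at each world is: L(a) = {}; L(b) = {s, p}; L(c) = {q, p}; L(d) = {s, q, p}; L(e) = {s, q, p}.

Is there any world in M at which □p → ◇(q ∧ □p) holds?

Yes

Let φ = □p → ◇(q ∧ □p). Evaluate φ at each world:
  a (successors {b, c}): φ is false.
  b (successors {a, c, d, e}): φ is true.
  c (successors {a, b, c, e}): φ is true.
  d (successors {b, e}): φ is true.
  e (successors {b, c, d}): φ is true.
Detail at b (witness):
  At b: □p is false, ◇(q ∧ □p) is true, so □p → ◇(q ∧ □p) is true.
    At b: □p requires p at every successor {a, c, d, e}.
      p fails at a, so □p is false at b.
    At b: ◇(q ∧ □p) requires q ∧ □p at some successor in {a, c, d, e}.
      q ∧ □p holds at d, so ◇(q ∧ □p) is true at b.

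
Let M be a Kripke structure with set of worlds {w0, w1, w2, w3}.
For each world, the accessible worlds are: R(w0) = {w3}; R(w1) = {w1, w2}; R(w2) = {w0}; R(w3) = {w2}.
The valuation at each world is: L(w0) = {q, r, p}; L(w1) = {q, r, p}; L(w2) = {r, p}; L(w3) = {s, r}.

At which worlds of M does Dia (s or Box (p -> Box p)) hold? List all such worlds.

w0, w1, w2

Let φ = Dia (s or Box (p -> Box p)). Evaluate φ at each world:
  w0 (successors {w3}): φ is true.
  w1 (successors {w1, w2}): φ is true.
  w2 (successors {w0}): φ is true.
  w3 (successors {w2}): φ is false.
For instance, at w0:
  At w0: Dia (s or Box (p -> Box p)) requires s or Box (p -> Box p) at some successor in {w3}.
    s or Box (p -> Box p) holds at w3, so Dia (s or Box (p -> Box p)) is true at w0.
      At w3: s is true, Box (p -> Box p) is true, so s or Box (p -> Box p) is true.
Satisfying worlds: {w0, w1, w2}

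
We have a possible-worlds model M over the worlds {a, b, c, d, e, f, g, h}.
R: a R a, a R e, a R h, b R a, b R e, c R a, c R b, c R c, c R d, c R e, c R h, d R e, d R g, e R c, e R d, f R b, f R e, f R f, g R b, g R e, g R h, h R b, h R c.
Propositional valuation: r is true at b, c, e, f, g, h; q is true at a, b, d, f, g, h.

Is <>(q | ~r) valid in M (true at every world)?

Recall that <>ψ holds at a world iff ψ holds at some accessible world.
Let φ = <>(q | ~r). Evaluate φ at each world:
  a (successors {a, e, h}): φ is true.
  b (successors {a, e}): φ is true.
  c (successors {a, b, c, d, e, h}): φ is true.
  d (successors {e, g}): φ is true.
  e (successors {c, d}): φ is true.
  f (successors {b, e, f}): φ is true.
  g (successors {b, e, h}): φ is true.
  h (successors {b, c}): φ is true.
For instance, at b:
  At b: <>(q | ~r) requires q | ~r at some successor in {a, e}.
    q | ~r holds at a, so <>(q | ~r) is true at b.

Yes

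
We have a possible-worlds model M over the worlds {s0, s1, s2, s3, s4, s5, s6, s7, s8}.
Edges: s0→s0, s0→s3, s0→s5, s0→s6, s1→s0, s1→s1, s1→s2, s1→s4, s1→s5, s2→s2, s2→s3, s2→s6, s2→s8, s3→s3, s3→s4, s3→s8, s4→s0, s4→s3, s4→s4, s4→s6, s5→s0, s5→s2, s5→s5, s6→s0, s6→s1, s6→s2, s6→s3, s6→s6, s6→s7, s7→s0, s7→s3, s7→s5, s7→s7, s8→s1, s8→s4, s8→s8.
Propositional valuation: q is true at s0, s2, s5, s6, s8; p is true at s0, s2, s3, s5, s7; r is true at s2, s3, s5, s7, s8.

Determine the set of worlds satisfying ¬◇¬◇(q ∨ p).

Let φ = ¬◇¬◇(q ∨ p). Evaluate φ at each world:
  s0 (successors {s0, s3, s5, s6}): φ is true.
  s1 (successors {s0, s1, s2, s4, s5}): φ is true.
  s2 (successors {s2, s3, s6, s8}): φ is true.
  s3 (successors {s3, s4, s8}): φ is true.
  s4 (successors {s0, s3, s4, s6}): φ is true.
  s5 (successors {s0, s2, s5}): φ is true.
  s6 (successors {s0, s1, s2, s3, s6, s7}): φ is true.
  s7 (successors {s0, s3, s5, s7}): φ is true.
  s8 (successors {s1, s4, s8}): φ is true.
For instance, at s0:
  At s0: ◇¬◇(q ∨ p) is false, so ¬◇¬◇(q ∨ p) is true.
    At s0: ◇¬◇(q ∨ p) requires ¬◇(q ∨ p) at some successor in {s0, s3, s5, s6}.
      At s0: ¬◇(q ∨ p) is false.
      At s3: ¬◇(q ∨ p) is false.
      At s5: ¬◇(q ∨ p) is false.
      At s6: ¬◇(q ∨ p) is false.
    So ◇¬◇(q ∨ p) is false at s0.
Satisfying worlds: {s0, s1, s2, s3, s4, s5, s6, s7, s8}

s0, s1, s2, s3, s4, s5, s6, s7, s8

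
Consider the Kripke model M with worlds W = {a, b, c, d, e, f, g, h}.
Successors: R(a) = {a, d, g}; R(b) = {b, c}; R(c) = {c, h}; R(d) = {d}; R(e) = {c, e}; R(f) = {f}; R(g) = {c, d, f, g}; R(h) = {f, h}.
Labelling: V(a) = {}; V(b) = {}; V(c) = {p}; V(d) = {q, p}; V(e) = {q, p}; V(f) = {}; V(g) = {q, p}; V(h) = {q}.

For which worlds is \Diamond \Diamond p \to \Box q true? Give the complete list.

Let φ = \Diamond \Diamond p \to \Box q. Evaluate φ at each world:
  a (successors {a, d, g}): φ is false.
  b (successors {b, c}): φ is false.
  c (successors {c, h}): φ is false.
  d (successors {d}): φ is true.
  e (successors {c, e}): φ is false.
  f (successors {f}): φ is true.
  g (successors {c, d, f, g}): φ is false.
  h (successors {f, h}): φ is true.
For instance, at b:
  At b: \Diamond \Diamond p is true, \Box q is false, so \Diamond \Diamond p \to \Box q is false.
    At b: \Diamond \Diamond p requires \Diamond p at some successor in {b, c}.
      \Diamond p holds at b, so \Diamond \Diamond p is true at b.
    At b: \Box q requires q at every successor {b, c}.
      q fails at b, so \Box q is false at b.
Satisfying worlds: {d, f, h}

d, f, h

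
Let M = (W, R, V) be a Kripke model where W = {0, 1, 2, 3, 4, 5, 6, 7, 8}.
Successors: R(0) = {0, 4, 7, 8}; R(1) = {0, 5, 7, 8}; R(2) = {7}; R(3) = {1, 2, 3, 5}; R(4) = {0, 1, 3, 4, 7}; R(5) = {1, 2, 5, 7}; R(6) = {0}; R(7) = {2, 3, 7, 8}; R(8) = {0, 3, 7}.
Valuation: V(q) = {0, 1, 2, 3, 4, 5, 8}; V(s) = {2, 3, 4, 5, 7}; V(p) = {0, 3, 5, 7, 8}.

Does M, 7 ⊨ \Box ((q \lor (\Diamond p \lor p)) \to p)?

No

At 7: \Box ((q \lor (\Diamond p \lor p)) \to p) requires (q \lor (\Diamond p \lor p)) \to p at every successor {2, 3, 7, 8}.
  (q \lor (\Diamond p \lor p)) \to p fails at 2, so \Box ((q \lor (\Diamond p \lor p)) \to p) is false at 7.
    At 2: q \lor (\Diamond p \lor p) is true, p is false, so (q \lor (\Diamond p \lor p)) \to p is false.
      At 2: q is true, \Diamond p \lor p is true, so q \lor (\Diamond p \lor p) is true.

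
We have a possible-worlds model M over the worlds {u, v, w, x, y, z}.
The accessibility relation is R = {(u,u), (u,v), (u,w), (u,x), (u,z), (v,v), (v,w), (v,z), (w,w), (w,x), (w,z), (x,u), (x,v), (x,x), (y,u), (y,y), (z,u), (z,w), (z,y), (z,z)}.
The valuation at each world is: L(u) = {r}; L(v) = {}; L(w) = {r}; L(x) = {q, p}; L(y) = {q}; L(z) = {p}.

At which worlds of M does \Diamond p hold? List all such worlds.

u, v, w, x, z

Let φ = \Diamond p. Evaluate φ at each world:
  u (successors {u, v, w, x, z}): φ is true.
  v (successors {v, w, z}): φ is true.
  w (successors {w, x, z}): φ is true.
  x (successors {u, v, x}): φ is true.
  y (successors {u, y}): φ is false.
  z (successors {u, w, y, z}): φ is true.
For instance, at x:
  At x: \Diamond p requires p at some successor in {u, v, x}.
    p holds at x, so \Diamond p is true at x.
Satisfying worlds: {u, v, w, x, z}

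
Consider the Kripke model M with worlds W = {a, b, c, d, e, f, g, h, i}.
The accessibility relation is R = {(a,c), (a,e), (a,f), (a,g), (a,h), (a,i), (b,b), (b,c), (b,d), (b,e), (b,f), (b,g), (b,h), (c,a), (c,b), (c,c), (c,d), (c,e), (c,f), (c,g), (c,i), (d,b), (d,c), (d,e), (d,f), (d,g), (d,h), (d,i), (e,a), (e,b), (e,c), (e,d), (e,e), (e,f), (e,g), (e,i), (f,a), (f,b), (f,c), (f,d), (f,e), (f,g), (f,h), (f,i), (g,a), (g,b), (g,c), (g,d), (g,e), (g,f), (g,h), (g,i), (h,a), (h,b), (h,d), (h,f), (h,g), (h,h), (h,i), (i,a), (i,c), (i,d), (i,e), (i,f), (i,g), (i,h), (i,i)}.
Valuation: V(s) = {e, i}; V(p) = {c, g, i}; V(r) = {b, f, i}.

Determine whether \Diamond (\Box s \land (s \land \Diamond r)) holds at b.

Recall that \Box ψ holds at a world iff ψ holds at every accessible world, and \Diamond ψ holds iff ψ holds at some accessible world.
At b: \Diamond (\Box s \land (s \land \Diamond r)) requires \Box s \land (s \land \Diamond r) at some successor in {b, c, d, e, f, g, h}.
  At b: \Box s \land (s \land \Diamond r) is false.
  At c: \Box s \land (s \land \Diamond r) is false.
  At d: \Box s \land (s \land \Diamond r) is false.
  At e: \Box s \land (s \land \Diamond r) is false.
  At f: \Box s \land (s \land \Diamond r) is false.
  At g: \Box s \land (s \land \Diamond r) is false.
  At h: \Box s \land (s \land \Diamond r) is false.
So \Diamond (\Box s \land (s \land \Diamond r)) is false at b.

No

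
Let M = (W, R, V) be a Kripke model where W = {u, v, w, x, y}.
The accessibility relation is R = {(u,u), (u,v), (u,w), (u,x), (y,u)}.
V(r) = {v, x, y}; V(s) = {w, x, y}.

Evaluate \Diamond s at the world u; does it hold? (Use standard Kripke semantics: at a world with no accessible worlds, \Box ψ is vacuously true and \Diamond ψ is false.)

Yes

At u: \Diamond s requires s at some successor in {u, v, w, x}.
  s holds at w, so \Diamond s is true at u.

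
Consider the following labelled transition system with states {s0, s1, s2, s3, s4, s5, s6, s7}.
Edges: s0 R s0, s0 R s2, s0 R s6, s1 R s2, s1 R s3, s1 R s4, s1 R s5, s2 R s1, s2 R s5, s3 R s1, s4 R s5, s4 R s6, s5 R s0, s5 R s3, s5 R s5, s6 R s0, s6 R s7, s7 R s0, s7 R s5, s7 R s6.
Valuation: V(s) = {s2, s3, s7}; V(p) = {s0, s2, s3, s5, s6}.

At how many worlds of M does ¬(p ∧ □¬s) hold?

Let φ = ¬(p ∧ □¬s). Evaluate φ at each world:
  s0 (successors {s0, s2, s6}): φ is true.
  s1 (successors {s2, s3, s4, s5}): φ is true.
  s2 (successors {s1, s5}): φ is false.
  s3 (successors {s1}): φ is false.
  s4 (successors {s5, s6}): φ is true.
  s5 (successors {s0, s3, s5}): φ is true.
  s6 (successors {s0, s7}): φ is true.
  s7 (successors {s0, s5, s6}): φ is true.
For instance, at s3:
  At s3: p ∧ □¬s is true, so ¬(p ∧ □¬s) is false.
    At s3: p is true, □¬s is true, so p ∧ □¬s is true.
      At s3: □¬s requires ¬s at every successor {s1}.
        At s1: ¬s is true.
      So □¬s is true at s3.
Satisfying worlds: {s0, s1, s4, s5, s6, s7}

6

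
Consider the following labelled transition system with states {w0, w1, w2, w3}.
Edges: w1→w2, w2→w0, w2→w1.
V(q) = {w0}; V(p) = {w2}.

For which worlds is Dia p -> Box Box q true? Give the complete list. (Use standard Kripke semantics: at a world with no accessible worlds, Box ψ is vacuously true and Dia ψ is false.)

Let φ = Dia p -> Box Box q. Evaluate φ at each world:
  w0 (successors ∅): φ is true.
  w1 (successors {w2}): φ is false.
  w2 (successors {w0, w1}): φ is true.
  w3 (successors ∅): φ is true.
For instance, at w1:
  At w1: Dia p is true, Box Box q is false, so Dia p -> Box Box q is false.
    At w1: Dia p requires p at some successor in {w2}.
      p holds at w2, so Dia p is true at w1.
    At w1: Box Box q requires Box q at every successor {w2}.
      Box q fails at w2, so Box Box q is false at w1.
Satisfying worlds: {w0, w2, w3}

w0, w2, w3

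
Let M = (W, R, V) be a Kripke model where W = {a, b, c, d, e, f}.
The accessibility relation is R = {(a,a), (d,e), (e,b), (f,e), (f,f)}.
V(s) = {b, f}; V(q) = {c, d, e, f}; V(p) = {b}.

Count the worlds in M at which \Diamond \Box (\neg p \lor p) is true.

Recall that \Box ψ holds at a world iff ψ holds at every accessible world, and \Diamond ψ holds iff ψ holds at some accessible world.
Let φ = \Diamond \Box (\neg p \lor p). Evaluate φ at each world:
  a (successors {a}): φ is true.
  b (successors ∅): φ is false.
  c (successors ∅): φ is false.
  d (successors {e}): φ is true.
  e (successors {b}): φ is true.
  f (successors {e, f}): φ is true.
For instance, at a:
  At a: \Diamond \Box (\neg p \lor p) requires \Box (\neg p \lor p) at some successor in {a}.
    \Box (\neg p \lor p) holds at a, so \Diamond \Box (\neg p \lor p) is true at a.
      At a: \Box (\neg p \lor p) requires \neg p \lor p at every successor {a}.
        At a: \neg p \lor p is true.
      So \Box (\neg p \lor p) is true at a.
Satisfying worlds: {a, d, e, f}

4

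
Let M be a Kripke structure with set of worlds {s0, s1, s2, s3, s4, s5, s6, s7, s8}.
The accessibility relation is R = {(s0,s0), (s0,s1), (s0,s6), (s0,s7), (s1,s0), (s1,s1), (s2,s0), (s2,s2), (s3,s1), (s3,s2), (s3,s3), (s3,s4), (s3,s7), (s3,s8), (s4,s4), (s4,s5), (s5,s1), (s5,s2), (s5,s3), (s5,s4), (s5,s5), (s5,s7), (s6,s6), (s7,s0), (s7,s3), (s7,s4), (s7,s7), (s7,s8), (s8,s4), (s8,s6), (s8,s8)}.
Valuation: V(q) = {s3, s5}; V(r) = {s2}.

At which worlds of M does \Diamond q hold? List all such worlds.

s3, s4, s5, s7

Recall that \Diamond ψ holds at a world iff ψ holds at some accessible world.
Let φ = \Diamond q. Evaluate φ at each world:
  s0 (successors {s0, s1, s6, s7}): φ is false.
  s1 (successors {s0, s1}): φ is false.
  s2 (successors {s0, s2}): φ is false.
  s3 (successors {s1, s2, s3, s4, s7, s8}): φ is true.
  s4 (successors {s4, s5}): φ is true.
  s5 (successors {s1, s2, s3, s4, s5, s7}): φ is true.
  s6 (successors {s6}): φ is false.
  s7 (successors {s0, s3, s4, s7, s8}): φ is true.
  s8 (successors {s4, s6, s8}): φ is false.
For instance, at s4:
  At s4: \Diamond q requires q at some successor in {s4, s5}.
    q holds at s5, so \Diamond q is true at s4.
Satisfying worlds: {s3, s4, s5, s7}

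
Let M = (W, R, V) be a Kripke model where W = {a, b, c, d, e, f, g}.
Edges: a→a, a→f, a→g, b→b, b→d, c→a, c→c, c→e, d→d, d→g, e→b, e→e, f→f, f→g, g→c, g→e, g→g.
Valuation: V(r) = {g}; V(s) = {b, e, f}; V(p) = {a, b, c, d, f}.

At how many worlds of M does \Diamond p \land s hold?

Recall that \Diamond ψ holds at a world iff ψ holds at some accessible world.
Let φ = \Diamond p \land s. Evaluate φ at each world:
  a (successors {a, f, g}): φ is false.
  b (successors {b, d}): φ is true.
  c (successors {a, c, e}): φ is false.
  d (successors {d, g}): φ is false.
  e (successors {b, e}): φ is true.
  f (successors {f, g}): φ is true.
  g (successors {c, e, g}): φ is false.
For instance, at c:
  At c: \Diamond p is true, s is false, so \Diamond p \land s is false.
    At c: \Diamond p requires p at some successor in {a, c, e}.
      p holds at a, so \Diamond p is true at c.
Satisfying worlds: {b, e, f}

3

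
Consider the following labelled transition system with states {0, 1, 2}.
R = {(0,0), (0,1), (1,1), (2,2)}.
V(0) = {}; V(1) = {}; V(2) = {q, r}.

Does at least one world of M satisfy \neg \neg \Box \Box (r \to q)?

Yes

Let φ = \neg \neg \Box \Box (r \to q). Evaluate φ at each world:
  0 (successors {0, 1}): φ is true.
  1 (successors {1}): φ is true.
  2 (successors {2}): φ is true.
Detail at 0 (witness):
  At 0: \neg \Box \Box (r \to q) is false, so \neg \neg \Box \Box (r \to q) is true.
    At 0: \Box \Box (r \to q) is true, so \neg \Box \Box (r \to q) is false.
      At 0: \Box \Box (r \to q) requires \Box (r \to q) at every successor {0, 1}.
        At 0: \Box (r \to q) is true.
        At 1: \Box (r \to q) is true.
      So \Box \Box (r \to q) is true at 0.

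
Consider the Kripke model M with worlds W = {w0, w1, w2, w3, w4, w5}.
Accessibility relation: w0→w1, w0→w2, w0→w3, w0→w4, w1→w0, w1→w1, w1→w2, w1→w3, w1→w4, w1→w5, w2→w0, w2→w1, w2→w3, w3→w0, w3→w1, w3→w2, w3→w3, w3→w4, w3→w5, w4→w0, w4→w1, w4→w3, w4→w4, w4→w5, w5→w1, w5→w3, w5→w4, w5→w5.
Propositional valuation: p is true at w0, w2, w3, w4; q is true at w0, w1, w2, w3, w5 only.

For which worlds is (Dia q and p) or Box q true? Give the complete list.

w0, w2, w3, w4

Let φ = (Dia q and p) or Box q. Evaluate φ at each world:
  w0 (successors {w1, w2, w3, w4}): φ is true.
  w1 (successors {w0, w1, w2, w3, w4, w5}): φ is false.
  w2 (successors {w0, w1, w3}): φ is true.
  w3 (successors {w0, w1, w2, w3, w4, w5}): φ is true.
  w4 (successors {w0, w1, w3, w4, w5}): φ is true.
  w5 (successors {w1, w3, w4, w5}): φ is false.
For instance, at w5:
  At w5: Dia q and p is false, Box q is false, so (Dia q and p) or Box q is false.
    At w5: Dia q is true, p is false, so Dia q and p is false.
      At w5: Dia q requires q at some successor in {w1, w3, w4, w5}.
        q holds at w1, so Dia q is true at w5.
    At w5: Box q requires q at every successor {w1, w3, w4, w5}.
      q fails at w4, so Box q is false at w5.
Satisfying worlds: {w0, w2, w3, w4}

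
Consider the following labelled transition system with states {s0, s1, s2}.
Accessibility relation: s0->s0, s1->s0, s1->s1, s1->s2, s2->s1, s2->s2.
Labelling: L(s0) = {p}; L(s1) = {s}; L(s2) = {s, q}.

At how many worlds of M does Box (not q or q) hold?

3

Let φ = Box (not q or q). Evaluate φ at each world:
  s0 (successors {s0}): φ is true.
  s1 (successors {s0, s1, s2}): φ is true.
  s2 (successors {s1, s2}): φ is true.
For instance, at s1:
  At s1: Box (not q or q) requires not q or q at every successor {s0, s1, s2}.
    At s0: not q or q is true.
    At s1: not q or q is true.
    At s2: not q or q is true.
  So Box (not q or q) is true at s1.
Satisfying worlds: {s0, s1, s2}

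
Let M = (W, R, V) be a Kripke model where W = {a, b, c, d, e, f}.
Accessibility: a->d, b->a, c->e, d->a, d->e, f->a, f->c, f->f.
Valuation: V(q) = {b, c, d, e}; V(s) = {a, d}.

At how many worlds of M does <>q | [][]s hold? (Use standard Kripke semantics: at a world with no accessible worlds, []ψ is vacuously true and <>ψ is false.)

6

Let φ = <>q | [][]s. Evaluate φ at each world:
  a (successors {d}): φ is true.
  b (successors {a}): φ is true.
  c (successors {e}): φ is true.
  d (successors {a, e}): φ is true.
  e (successors ∅): φ is true.
  f (successors {a, c, f}): φ is true.
For instance, at a:
  At a: <>q is true, [][]s is false, so <>q | [][]s is true.
    At a: <>q requires q at some successor in {d}.
      q holds at d, so <>q is true at a.
    At a: [][]s requires []s at every successor {d}.
      []s fails at d, so [][]s is false at a.
Satisfying worlds: {a, b, c, d, e, f}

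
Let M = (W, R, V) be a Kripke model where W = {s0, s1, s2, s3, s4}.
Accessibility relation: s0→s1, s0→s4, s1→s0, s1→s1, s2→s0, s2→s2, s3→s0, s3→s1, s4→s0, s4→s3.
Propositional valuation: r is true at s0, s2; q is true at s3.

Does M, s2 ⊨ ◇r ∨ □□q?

At s2: ◇r is true, □□q is false, so ◇r ∨ □□q is true.
  At s2: ◇r requires r at some successor in {s0, s2}.
    r holds at s0, so ◇r is true at s2.
  At s2: □□q requires □q at every successor {s0, s2}.
    □q fails at s0, so □□q is false at s2.
      At s0: □q requires q at every successor {s1, s4}.
        q fails at s1, so □q is false at s0.

Yes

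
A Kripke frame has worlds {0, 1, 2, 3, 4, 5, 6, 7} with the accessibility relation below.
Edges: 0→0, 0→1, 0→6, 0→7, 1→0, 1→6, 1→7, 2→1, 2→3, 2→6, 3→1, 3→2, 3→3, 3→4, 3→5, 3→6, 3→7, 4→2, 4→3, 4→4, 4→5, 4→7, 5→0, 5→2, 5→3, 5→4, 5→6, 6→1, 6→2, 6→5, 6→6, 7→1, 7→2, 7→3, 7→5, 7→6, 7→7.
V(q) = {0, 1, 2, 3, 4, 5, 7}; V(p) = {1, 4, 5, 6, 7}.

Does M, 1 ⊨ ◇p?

Yes

Recall that ◇ψ holds at a world iff ψ holds at some accessible world.
At 1: ◇p requires p at some successor in {0, 6, 7}.
  p holds at 6, so ◇p is true at 1.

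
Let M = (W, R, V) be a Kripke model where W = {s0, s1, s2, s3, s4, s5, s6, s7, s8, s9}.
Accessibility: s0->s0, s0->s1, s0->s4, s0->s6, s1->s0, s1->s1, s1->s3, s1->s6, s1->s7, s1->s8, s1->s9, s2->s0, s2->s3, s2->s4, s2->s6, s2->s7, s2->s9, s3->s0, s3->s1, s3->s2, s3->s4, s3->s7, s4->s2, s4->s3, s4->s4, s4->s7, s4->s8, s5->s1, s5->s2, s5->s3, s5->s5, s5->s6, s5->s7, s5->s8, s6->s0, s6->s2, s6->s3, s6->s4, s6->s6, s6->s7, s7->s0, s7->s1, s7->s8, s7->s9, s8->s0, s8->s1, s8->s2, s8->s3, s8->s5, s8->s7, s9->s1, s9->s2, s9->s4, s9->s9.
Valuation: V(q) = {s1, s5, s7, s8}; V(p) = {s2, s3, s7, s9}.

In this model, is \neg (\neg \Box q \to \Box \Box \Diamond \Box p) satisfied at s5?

Yes

Recall that \Box ψ holds at a world iff ψ holds at every accessible world, and \Diamond ψ holds iff ψ holds at some accessible world.
At s5: \neg \Box q \to \Box \Box \Diamond \Box p is false, so \neg (\neg \Box q \to \Box \Box \Diamond \Box p) is true.
  At s5: \neg \Box q is true, \Box \Box \Diamond \Box p is false, so \neg \Box q \to \Box \Box \Diamond \Box p is false.
    At s5: \Box q is false, so \neg \Box q is true.
      At s5: \Box q requires q at every successor {s1, s2, s3, s5, s6, s7, s8}.
        q fails at s2, so \Box q is false at s5.
    At s5: \Box \Box \Diamond \Box p requires \Box \Diamond \Box p at every successor {s1, s2, s3, s5, s6, s7, s8}.
      \Box \Diamond \Box p fails at s1, so \Box \Box \Diamond \Box p is false at s5.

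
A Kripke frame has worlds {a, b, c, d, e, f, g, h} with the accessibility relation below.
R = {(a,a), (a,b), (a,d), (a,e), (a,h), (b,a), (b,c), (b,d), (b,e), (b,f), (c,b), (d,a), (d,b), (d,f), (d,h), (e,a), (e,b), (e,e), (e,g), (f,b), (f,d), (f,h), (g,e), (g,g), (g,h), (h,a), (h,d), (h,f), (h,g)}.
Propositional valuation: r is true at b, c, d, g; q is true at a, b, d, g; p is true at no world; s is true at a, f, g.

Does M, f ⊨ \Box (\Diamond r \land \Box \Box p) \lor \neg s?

At f: \Box (\Diamond r \land \Box \Box p) is false, \neg s is false, so \Box (\Diamond r \land \Box \Box p) \lor \neg s is false.
  At f: \Box (\Diamond r \land \Box \Box p) requires \Diamond r \land \Box \Box p at every successor {b, d, h}.
    \Diamond r \land \Box \Box p fails at b, so \Box (\Diamond r \land \Box \Box p) is false at f.
      At b: \Diamond r is true, \Box \Box p is false, so \Diamond r \land \Box \Box p is false.

No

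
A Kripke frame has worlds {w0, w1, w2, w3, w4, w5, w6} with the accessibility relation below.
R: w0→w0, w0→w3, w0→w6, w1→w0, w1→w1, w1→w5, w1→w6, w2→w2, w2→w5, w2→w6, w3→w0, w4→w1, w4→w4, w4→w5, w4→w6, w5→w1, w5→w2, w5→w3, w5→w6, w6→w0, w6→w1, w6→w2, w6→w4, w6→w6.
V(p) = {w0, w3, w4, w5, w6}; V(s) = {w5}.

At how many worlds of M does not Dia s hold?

4

Let φ = not Dia s. Evaluate φ at each world:
  w0 (successors {w0, w3, w6}): φ is true.
  w1 (successors {w0, w1, w5, w6}): φ is false.
  w2 (successors {w2, w5, w6}): φ is false.
  w3 (successors {w0}): φ is true.
  w4 (successors {w1, w4, w5, w6}): φ is false.
  w5 (successors {w1, w2, w3, w6}): φ is true.
  w6 (successors {w0, w1, w2, w4, w6}): φ is true.
For instance, at w6:
  At w6: Dia s is false, so not Dia s is true.
    At w6: Dia s requires s at some successor in {w0, w1, w2, w4, w6}.
      At w0: s is false.
      At w1: s is false.
      At w2: s is false.
      At w4: s is false.
      At w6: s is false.
    So Dia s is false at w6.
Satisfying worlds: {w0, w3, w5, w6}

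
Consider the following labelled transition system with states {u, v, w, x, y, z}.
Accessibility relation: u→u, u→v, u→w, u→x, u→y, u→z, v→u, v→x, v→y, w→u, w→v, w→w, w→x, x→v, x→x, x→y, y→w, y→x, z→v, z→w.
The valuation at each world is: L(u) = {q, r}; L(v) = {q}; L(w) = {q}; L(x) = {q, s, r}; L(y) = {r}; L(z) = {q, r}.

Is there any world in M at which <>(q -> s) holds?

Yes

Recall that <>ψ holds at a world iff ψ holds at some accessible world.
Let φ = <>(q -> s). Evaluate φ at each world:
  u (successors {u, v, w, x, y, z}): φ is true.
  v (successors {u, x, y}): φ is true.
  w (successors {u, v, w, x}): φ is true.
  x (successors {v, x, y}): φ is true.
  y (successors {w, x}): φ is true.
  z (successors {v, w}): φ is false.
Detail at u (witness):
  At u: <>(q -> s) requires q -> s at some successor in {u, v, w, x, y, z}.
    q -> s holds at x, so <>(q -> s) is true at u.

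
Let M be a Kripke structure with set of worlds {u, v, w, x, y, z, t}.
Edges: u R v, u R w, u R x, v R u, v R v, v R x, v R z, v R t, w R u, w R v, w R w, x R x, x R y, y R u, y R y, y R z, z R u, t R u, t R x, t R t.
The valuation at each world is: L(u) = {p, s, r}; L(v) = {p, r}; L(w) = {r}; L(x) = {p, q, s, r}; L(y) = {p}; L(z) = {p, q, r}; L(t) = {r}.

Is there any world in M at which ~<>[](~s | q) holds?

Let φ = ~<>[](~s | q). Evaluate φ at each world:
  u (successors {v, w, x}): φ is false.
  v (successors {u, v, x, z, t}): φ is false.
  w (successors {u, v, w}): φ is false.
  x (successors {x, y}): φ is false.
  y (successors {u, y, z}): φ is false.
  z (successors {u}): φ is false.
  t (successors {u, x, t}): φ is false.
For instance, at y:
  At y: <>[](~s | q) is true, so ~<>[](~s | q) is false.
    At y: <>[](~s | q) requires [](~s | q) at some successor in {u, y, z}.
      [](~s | q) holds at u, so <>[](~s | q) is true at y.

No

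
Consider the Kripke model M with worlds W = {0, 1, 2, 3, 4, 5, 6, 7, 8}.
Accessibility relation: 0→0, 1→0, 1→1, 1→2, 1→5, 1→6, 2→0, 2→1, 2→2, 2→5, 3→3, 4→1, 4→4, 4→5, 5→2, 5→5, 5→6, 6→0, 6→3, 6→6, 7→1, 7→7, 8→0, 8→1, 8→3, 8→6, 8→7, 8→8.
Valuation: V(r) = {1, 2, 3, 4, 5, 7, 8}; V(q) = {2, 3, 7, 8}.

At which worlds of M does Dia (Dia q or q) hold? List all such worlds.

Let φ = Dia (Dia q or q). Evaluate φ at each world:
  0 (successors {0}): φ is false.
  1 (successors {0, 1, 2, 5, 6}): φ is true.
  2 (successors {0, 1, 2, 5}): φ is true.
  3 (successors {3}): φ is true.
  4 (successors {1, 4, 5}): φ is true.
  5 (successors {2, 5, 6}): φ is true.
  6 (successors {0, 3, 6}): φ is true.
  7 (successors {1, 7}): φ is true.
  8 (successors {0, 1, 3, 6, 7, 8}): φ is true.
For instance, at 2:
  At 2: Dia (Dia q or q) requires Dia q or q at some successor in {0, 1, 2, 5}.
    Dia q or q holds at 1, so Dia (Dia q or q) is true at 2.
      At 1: Dia q is true, q is false, so Dia q or q is true.
Satisfying worlds: {1, 2, 3, 4, 5, 6, 7, 8}

1, 2, 3, 4, 5, 6, 7, 8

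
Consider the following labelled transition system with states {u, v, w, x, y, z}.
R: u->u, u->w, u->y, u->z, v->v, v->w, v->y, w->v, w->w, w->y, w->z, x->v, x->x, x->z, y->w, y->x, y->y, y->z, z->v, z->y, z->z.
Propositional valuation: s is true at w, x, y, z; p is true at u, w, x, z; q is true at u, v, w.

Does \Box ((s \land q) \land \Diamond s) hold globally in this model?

No

Recall that \Box ψ holds at a world iff ψ holds at every accessible world, and \Diamond ψ holds iff ψ holds at some accessible world.
Let φ = \Box ((s \land q) \land \Diamond s). Evaluate φ at each world:
  u (successors {u, w, y, z}): φ is false.
  v (successors {v, w, y}): φ is false.
  w (successors {v, w, y, z}): φ is false.
  x (successors {v, x, z}): φ is false.
  y (successors {w, x, y, z}): φ is false.
  z (successors {v, y, z}): φ is false.
Detail at u (counterexample):
  At u: \Box ((s \land q) \land \Diamond s) requires (s \land q) \land \Diamond s at every successor {u, w, y, z}.
    (s \land q) \land \Diamond s fails at u, so \Box ((s \land q) \land \Diamond s) is false at u.
      At u: s \land q is false, \Diamond s is true, so (s \land q) \land \Diamond s is false.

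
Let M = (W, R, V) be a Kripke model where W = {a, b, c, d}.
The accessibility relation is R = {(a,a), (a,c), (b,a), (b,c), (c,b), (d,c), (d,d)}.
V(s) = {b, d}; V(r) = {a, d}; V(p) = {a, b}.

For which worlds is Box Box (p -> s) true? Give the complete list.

Let φ = Box Box (p -> s). Evaluate φ at each world:
  a (successors {a, c}): φ is false.
  b (successors {a, c}): φ is false.
  c (successors {b}): φ is false.
  d (successors {c, d}): φ is true.
For instance, at d:
  At d: Box Box (p -> s) requires Box (p -> s) at every successor {c, d}.
      At c: Box (p -> s) requires p -> s at every successor {b}.
        At b: p -> s is true.
      So Box (p -> s) is true at c.
      At d: Box (p -> s) requires p -> s at every successor {c, d}.
        At c: p -> s is true.
        At d: p -> s is true.
      So Box (p -> s) is true at d.
  So Box Box (p -> s) is true at d.
Satisfying worlds: {d}

d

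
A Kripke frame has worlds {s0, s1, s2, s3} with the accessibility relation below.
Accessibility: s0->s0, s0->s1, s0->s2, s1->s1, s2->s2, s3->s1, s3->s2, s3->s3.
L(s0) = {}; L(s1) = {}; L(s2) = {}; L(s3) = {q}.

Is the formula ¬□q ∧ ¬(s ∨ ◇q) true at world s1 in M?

At s1: ¬□q is true, ¬(s ∨ ◇q) is true, so ¬□q ∧ ¬(s ∨ ◇q) is true.
  At s1: □q is false, so ¬□q is true.
    At s1: □q requires q at every successor {s1}.
      q fails at s1, so □q is false at s1.
  At s1: s ∨ ◇q is false, so ¬(s ∨ ◇q) is true.
    At s1: s is false, ◇q is false, so s ∨ ◇q is false.
      At s1: ◇q requires q at some successor in {s1}.
        At s1: q is false.
      So ◇q is false at s1.

Yes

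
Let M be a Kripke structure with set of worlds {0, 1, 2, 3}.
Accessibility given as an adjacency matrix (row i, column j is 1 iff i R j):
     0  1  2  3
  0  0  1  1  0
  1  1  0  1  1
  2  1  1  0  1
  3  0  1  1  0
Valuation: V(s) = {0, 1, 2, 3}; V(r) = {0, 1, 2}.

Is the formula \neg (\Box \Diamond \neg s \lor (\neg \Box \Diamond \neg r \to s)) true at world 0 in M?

No

Recall that \Box ψ holds at a world iff ψ holds at every accessible world, and \Diamond ψ holds iff ψ holds at some accessible world.
At 0: \Box \Diamond \neg s \lor (\neg \Box \Diamond \neg r \to s) is true, so \neg (\Box \Diamond \neg s \lor (\neg \Box \Diamond \neg r \to s)) is false.
  At 0: \Box \Diamond \neg s is false, \neg \Box \Diamond \neg r \to s is true, so \Box \Diamond \neg s \lor (\neg \Box \Diamond \neg r \to s) is true.
    At 0: \Box \Diamond \neg s requires \Diamond \neg s at every successor {1, 2}.
      \Diamond \neg s fails at 1, so \Box \Diamond \neg s is false at 0.
    At 0: \neg \Box \Diamond \neg r is false, s is true, so \neg \Box \Diamond \neg r \to s is true.
      At 0: \Box \Diamond \neg r is true, so \neg \Box \Diamond \neg r is false.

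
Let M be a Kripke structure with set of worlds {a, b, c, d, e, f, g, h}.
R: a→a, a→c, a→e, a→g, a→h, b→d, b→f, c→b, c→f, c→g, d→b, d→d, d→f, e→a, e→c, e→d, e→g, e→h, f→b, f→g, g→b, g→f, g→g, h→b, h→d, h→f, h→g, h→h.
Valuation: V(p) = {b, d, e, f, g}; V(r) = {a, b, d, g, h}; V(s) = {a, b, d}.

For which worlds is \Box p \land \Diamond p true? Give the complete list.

Let φ = \Box p \land \Diamond p. Evaluate φ at each world:
  a (successors {a, c, e, g, h}): φ is false.
  b (successors {d, f}): φ is true.
  c (successors {b, f, g}): φ is true.
  d (successors {b, d, f}): φ is true.
  e (successors {a, c, d, g, h}): φ is false.
  f (successors {b, g}): φ is true.
  g (successors {b, f, g}): φ is true.
  h (successors {b, d, f, g, h}): φ is false.
For instance, at b:
  At b: \Box p is true, \Diamond p is true, so \Box p \land \Diamond p is true.
    At b: \Box p requires p at every successor {d, f}.
      At d: p is true.
      At f: p is true.
    So \Box p is true at b.
    At b: \Diamond p requires p at some successor in {d, f}.
      p holds at d, so \Diamond p is true at b.
Satisfying worlds: {b, c, d, f, g}

b, c, d, f, g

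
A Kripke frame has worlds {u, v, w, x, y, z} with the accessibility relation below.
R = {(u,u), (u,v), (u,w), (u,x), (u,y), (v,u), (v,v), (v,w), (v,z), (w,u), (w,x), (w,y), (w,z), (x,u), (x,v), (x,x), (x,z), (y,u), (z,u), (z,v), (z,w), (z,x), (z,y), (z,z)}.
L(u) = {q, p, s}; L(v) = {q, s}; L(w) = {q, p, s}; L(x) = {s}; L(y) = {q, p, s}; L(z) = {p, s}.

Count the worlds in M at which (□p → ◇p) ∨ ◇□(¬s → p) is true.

6

Recall that □ψ holds at a world iff ψ holds at every accessible world, and ◇ψ holds iff ψ holds at some accessible world.
Let φ = (□p → ◇p) ∨ ◇□(¬s → p). Evaluate φ at each world:
  u (successors {u, v, w, x, y}): φ is true.
  v (successors {u, v, w, z}): φ is true.
  w (successors {u, x, y, z}): φ is true.
  x (successors {u, v, x, z}): φ is true.
  y (successors {u}): φ is true.
  z (successors {u, v, w, x, y, z}): φ is true.
For instance, at y:
  At y: □p → ◇p is true, ◇□(¬s → p) is true, so (□p → ◇p) ∨ ◇□(¬s → p) is true.
    At y: □p is true, ◇p is true, so □p → ◇p is true.
      At y: □p requires p at every successor {u}.
        At u: p is true.
      So □p is true at y.
      At y: ◇p requires p at some successor in {u}.
        p holds at u, so ◇p is true at y.
    At y: ◇□(¬s → p) requires □(¬s → p) at some successor in {u}.
      □(¬s → p) holds at u, so ◇□(¬s → p) is true at y.
Satisfying worlds: {u, v, w, x, y, z}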